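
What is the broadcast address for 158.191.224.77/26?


Network: 158.191.224.64/26
Host bits = 6
Set all host bits to 1:
Broadcast: 158.191.224.127


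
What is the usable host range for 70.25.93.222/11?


Network: 70.0.0.0
Broadcast: 70.31.255.255
First usable = network + 1
Last usable = broadcast - 1
Range: 70.0.0.1 to 70.31.255.254


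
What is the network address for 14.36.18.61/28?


IP:   00001110.00100100.00010010.00111101
Mask: 11111111.11111111.11111111.11110000
AND operation:
Net:  00001110.00100100.00010010.00110000
Network: 14.36.18.48/28


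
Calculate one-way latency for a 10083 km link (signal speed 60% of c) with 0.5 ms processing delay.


Speed = 0.6 * 3e5 km/s = 180000 km/s
Propagation delay = 10083 / 180000 = 0.056 s = 56.0167 ms
Processing delay = 0.5 ms
Total one-way latency = 56.5167 ms


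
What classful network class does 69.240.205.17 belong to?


First octet: 69
Binary: 01000101
0xxxxxxx -> Class A (1-126)
Class A, default mask 255.0.0.0 (/8)


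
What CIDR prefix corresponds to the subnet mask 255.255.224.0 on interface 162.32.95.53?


Binary: 11111111.11111111.11100000.00000000
Count leading 1s
Prefix: /19


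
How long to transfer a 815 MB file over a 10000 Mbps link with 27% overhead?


Effective throughput = 10000 * (1 - 27/100) = 7300 Mbps
File size in Mb = 815 * 8 = 6520 Mb
Time = 6520 / 7300
Time = 0.8932 seconds


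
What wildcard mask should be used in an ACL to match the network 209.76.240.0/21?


Subnet mask: 255.255.248.0
Wildcard = 255.255.255.255 - subnet mask
255 - 255 = 0
255 - 255 = 0
255 - 248 = 7
255 - 0 = 255
Wildcard: 0.0.7.255


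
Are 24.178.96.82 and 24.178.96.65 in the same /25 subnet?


Mask: 255.255.255.128
24.178.96.82 AND mask = 24.178.96.0
24.178.96.65 AND mask = 24.178.96.0
Yes, same subnet (24.178.96.0)


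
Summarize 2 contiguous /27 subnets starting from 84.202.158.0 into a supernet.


Original prefix: /27
Number of subnets: 2 = 2^1
New prefix = 27 - 1 = 26
Supernet: 84.202.158.0/26


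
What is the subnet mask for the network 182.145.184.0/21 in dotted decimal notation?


/21 means 21 network bits, 11 host bits
Binary: 11111111111111111111100000000000
Mask: 255.255.248.0


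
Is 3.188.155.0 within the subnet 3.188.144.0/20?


Subnet network: 3.188.144.0
Test IP AND mask: 3.188.144.0
Yes, 3.188.155.0 is in 3.188.144.0/20


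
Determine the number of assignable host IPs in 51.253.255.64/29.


Host bits = 32 - 29 = 3
Total addresses = 2^3 = 8
Usable = total - 2 (network and broadcast)
Usable hosts: 6


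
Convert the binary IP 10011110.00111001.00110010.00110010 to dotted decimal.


10011110 = 158
00111001 = 57
00110010 = 50
00110010 = 50
IP: 158.57.50.50


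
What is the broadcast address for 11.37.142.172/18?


Network: 11.37.128.0/18
Host bits = 14
Set all host bits to 1:
Broadcast: 11.37.191.255


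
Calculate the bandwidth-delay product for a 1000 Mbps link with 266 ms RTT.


BDP = bandwidth * RTT
= 1000 Mbps * 266 ms
= 1000 * 1e6 * 266 / 1000 bits
= 266000000 bits
= 33250000 bytes
= 32470.7031 KB
BDP = 266000000 bits (33250000 bytes)


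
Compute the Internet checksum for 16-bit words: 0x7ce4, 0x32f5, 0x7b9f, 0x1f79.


Sum all words (with carry folding):
+ 0x7ce4 = 0x7ce4
+ 0x32f5 = 0xafd9
+ 0x7b9f = 0x2b79
+ 0x1f79 = 0x4af2
One's complement: ~0x4af2
Checksum = 0xb50d


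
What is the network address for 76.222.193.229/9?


IP:   01001100.11011110.11000001.11100101
Mask: 11111111.10000000.00000000.00000000
AND operation:
Net:  01001100.10000000.00000000.00000000
Network: 76.128.0.0/9


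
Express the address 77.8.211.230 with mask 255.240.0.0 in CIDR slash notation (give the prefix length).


Binary: 11111111.11110000.00000000.00000000
Count leading 1s
Prefix: /12


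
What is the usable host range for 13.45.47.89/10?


Network: 13.0.0.0
Broadcast: 13.63.255.255
First usable = network + 1
Last usable = broadcast - 1
Range: 13.0.0.1 to 13.63.255.254


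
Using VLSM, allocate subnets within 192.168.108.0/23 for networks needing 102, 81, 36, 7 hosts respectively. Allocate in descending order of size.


102 hosts -> /25 (126 usable): 192.168.108.0/25
81 hosts -> /25 (126 usable): 192.168.108.128/25
36 hosts -> /26 (62 usable): 192.168.109.0/26
7 hosts -> /28 (14 usable): 192.168.109.64/28
Allocation: 192.168.108.0/25 (102 hosts, 126 usable); 192.168.108.128/25 (81 hosts, 126 usable); 192.168.109.0/26 (36 hosts, 62 usable); 192.168.109.64/28 (7 hosts, 14 usable)


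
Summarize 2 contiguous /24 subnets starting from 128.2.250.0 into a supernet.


Original prefix: /24
Number of subnets: 2 = 2^1
New prefix = 24 - 1 = 23
Supernet: 128.2.250.0/23


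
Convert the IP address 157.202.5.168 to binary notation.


157 = 10011101
202 = 11001010
5 = 00000101
168 = 10101000
Binary: 10011101.11001010.00000101.10101000


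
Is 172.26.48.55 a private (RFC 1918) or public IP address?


RFC 1918 private ranges:
  10.0.0.0/8 (10.0.0.0 - 10.255.255.255)
  172.16.0.0/12 (172.16.0.0 - 172.31.255.255)
  192.168.0.0/16 (192.168.0.0 - 192.168.255.255)
Private (in 172.16.0.0/12)


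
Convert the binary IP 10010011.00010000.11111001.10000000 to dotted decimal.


10010011 = 147
00010000 = 16
11111001 = 249
10000000 = 128
IP: 147.16.249.128


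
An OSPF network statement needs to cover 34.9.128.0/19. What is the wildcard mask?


Subnet mask: 255.255.224.0
Wildcard = 255.255.255.255 - subnet mask
255 - 255 = 0
255 - 255 = 0
255 - 224 = 31
255 - 0 = 255
Wildcard: 0.0.31.255


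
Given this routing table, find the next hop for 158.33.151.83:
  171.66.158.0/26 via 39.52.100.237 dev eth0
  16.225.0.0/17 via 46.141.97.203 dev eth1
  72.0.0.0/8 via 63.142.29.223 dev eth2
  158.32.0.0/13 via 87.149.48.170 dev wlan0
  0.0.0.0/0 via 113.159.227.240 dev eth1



Longest prefix match for 158.33.151.83:
  /26 171.66.158.0: no
  /17 16.225.0.0: no
  /8 72.0.0.0: no
  /13 158.32.0.0: MATCH
  /0 0.0.0.0: MATCH
Selected: next-hop 87.149.48.170 via wlan0 (matched /13)


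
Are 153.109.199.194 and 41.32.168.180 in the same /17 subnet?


Mask: 255.255.128.0
153.109.199.194 AND mask = 153.109.128.0
41.32.168.180 AND mask = 41.32.128.0
No, different subnets (153.109.128.0 vs 41.32.128.0)


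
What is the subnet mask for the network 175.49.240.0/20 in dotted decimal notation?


/20 means 20 network bits, 12 host bits
Binary: 11111111111111111111000000000000
Mask: 255.255.240.0


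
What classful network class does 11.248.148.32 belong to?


First octet: 11
Binary: 00001011
0xxxxxxx -> Class A (1-126)
Class A, default mask 255.0.0.0 (/8)


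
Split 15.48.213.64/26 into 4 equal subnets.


New prefix = 26 + 2 = 28
Each subnet has 16 addresses
  15.48.213.64/28
  15.48.213.80/28
  15.48.213.96/28
  15.48.213.112/28
Subnets: 15.48.213.64/28, 15.48.213.80/28, 15.48.213.96/28, 15.48.213.112/28


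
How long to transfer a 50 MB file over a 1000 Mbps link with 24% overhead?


Effective throughput = 1000 * (1 - 24/100) = 760 Mbps
File size in Mb = 50 * 8 = 400 Mb
Time = 400 / 760
Time = 0.5263 seconds


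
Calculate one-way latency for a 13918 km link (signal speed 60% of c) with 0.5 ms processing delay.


Speed = 0.6 * 3e5 km/s = 180000 km/s
Propagation delay = 13918 / 180000 = 0.0773 s = 77.3222 ms
Processing delay = 0.5 ms
Total one-way latency = 77.8222 ms


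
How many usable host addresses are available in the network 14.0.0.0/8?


Host bits = 32 - 8 = 24
Total addresses = 2^24 = 16777216
Usable = total - 2 (network and broadcast)
Usable hosts: 16777214


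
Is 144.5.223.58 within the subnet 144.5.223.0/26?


Subnet network: 144.5.223.0
Test IP AND mask: 144.5.223.0
Yes, 144.5.223.58 is in 144.5.223.0/26


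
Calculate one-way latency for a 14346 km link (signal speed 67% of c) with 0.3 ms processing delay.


Speed = 0.67 * 3e5 km/s = 201000 km/s
Propagation delay = 14346 / 201000 = 0.0714 s = 71.3731 ms
Processing delay = 0.3 ms
Total one-way latency = 71.6731 ms


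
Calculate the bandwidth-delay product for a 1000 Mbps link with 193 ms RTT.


BDP = bandwidth * RTT
= 1000 Mbps * 193 ms
= 1000 * 1e6 * 193 / 1000 bits
= 193000000 bits
= 24125000 bytes
= 23559.5703 KB
BDP = 193000000 bits (24125000 bytes)


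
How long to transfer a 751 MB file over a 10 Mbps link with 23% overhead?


Effective throughput = 10 * (1 - 23/100) = 7.7 Mbps
File size in Mb = 751 * 8 = 6008 Mb
Time = 6008 / 7.7
Time = 780.2597 seconds


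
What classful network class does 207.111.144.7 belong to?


First octet: 207
Binary: 11001111
110xxxxx -> Class C (192-223)
Class C, default mask 255.255.255.0 (/24)


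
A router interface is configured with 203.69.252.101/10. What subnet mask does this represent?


/10 means 10 network bits, 22 host bits
Binary: 11111111110000000000000000000000
Mask: 255.192.0.0


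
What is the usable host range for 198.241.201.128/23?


Network: 198.241.200.0
Broadcast: 198.241.201.255
First usable = network + 1
Last usable = broadcast - 1
Range: 198.241.200.1 to 198.241.201.254


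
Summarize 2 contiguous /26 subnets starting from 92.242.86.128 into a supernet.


Original prefix: /26
Number of subnets: 2 = 2^1
New prefix = 26 - 1 = 25
Supernet: 92.242.86.128/25


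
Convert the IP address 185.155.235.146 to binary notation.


185 = 10111001
155 = 10011011
235 = 11101011
146 = 10010010
Binary: 10111001.10011011.11101011.10010010


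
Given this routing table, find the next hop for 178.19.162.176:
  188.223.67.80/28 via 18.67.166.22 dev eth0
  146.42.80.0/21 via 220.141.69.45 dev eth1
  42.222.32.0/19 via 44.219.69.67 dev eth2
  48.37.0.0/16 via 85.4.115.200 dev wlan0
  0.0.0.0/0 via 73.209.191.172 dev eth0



Longest prefix match for 178.19.162.176:
  /28 188.223.67.80: no
  /21 146.42.80.0: no
  /19 42.222.32.0: no
  /16 48.37.0.0: no
  /0 0.0.0.0: MATCH
Selected: next-hop 73.209.191.172 via eth0 (matched /0)


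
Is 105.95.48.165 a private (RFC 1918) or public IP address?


RFC 1918 private ranges:
  10.0.0.0/8 (10.0.0.0 - 10.255.255.255)
  172.16.0.0/12 (172.16.0.0 - 172.31.255.255)
  192.168.0.0/16 (192.168.0.0 - 192.168.255.255)
Public (not in any RFC 1918 range)


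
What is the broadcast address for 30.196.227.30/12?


Network: 30.192.0.0/12
Host bits = 20
Set all host bits to 1:
Broadcast: 30.207.255.255


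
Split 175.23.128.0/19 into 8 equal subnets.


New prefix = 19 + 3 = 22
Each subnet has 1024 addresses
  175.23.128.0/22
  175.23.132.0/22
  175.23.136.0/22
  175.23.140.0/22
  175.23.144.0/22
  175.23.148.0/22
  175.23.152.0/22
  175.23.156.0/22
Subnets: 175.23.128.0/22, 175.23.132.0/22, 175.23.136.0/22, 175.23.140.0/22, 175.23.144.0/22, 175.23.148.0/22, 175.23.152.0/22, 175.23.156.0/22


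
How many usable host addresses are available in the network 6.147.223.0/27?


Host bits = 32 - 27 = 5
Total addresses = 2^5 = 32
Usable = total - 2 (network and broadcast)
Usable hosts: 30


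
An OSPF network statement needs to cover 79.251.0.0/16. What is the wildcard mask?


Subnet mask: 255.255.0.0
Wildcard = 255.255.255.255 - subnet mask
255 - 255 = 0
255 - 255 = 0
255 - 0 = 255
255 - 0 = 255
Wildcard: 0.0.255.255


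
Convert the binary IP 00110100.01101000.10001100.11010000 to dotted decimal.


00110100 = 52
01101000 = 104
10001100 = 140
11010000 = 208
IP: 52.104.140.208


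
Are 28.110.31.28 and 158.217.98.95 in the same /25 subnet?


Mask: 255.255.255.128
28.110.31.28 AND mask = 28.110.31.0
158.217.98.95 AND mask = 158.217.98.0
No, different subnets (28.110.31.0 vs 158.217.98.0)


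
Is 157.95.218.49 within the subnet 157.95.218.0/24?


Subnet network: 157.95.218.0
Test IP AND mask: 157.95.218.0
Yes, 157.95.218.49 is in 157.95.218.0/24


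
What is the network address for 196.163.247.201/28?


IP:   11000100.10100011.11110111.11001001
Mask: 11111111.11111111.11111111.11110000
AND operation:
Net:  11000100.10100011.11110111.11000000
Network: 196.163.247.192/28


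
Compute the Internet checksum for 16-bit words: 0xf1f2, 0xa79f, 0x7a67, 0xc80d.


Sum all words (with carry folding):
+ 0xf1f2 = 0xf1f2
+ 0xa79f = 0x9992
+ 0x7a67 = 0x13fa
+ 0xc80d = 0xdc07
One's complement: ~0xdc07
Checksum = 0x23f8


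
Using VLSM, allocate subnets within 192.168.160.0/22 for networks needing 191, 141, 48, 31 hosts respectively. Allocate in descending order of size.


191 hosts -> /24 (254 usable): 192.168.160.0/24
141 hosts -> /24 (254 usable): 192.168.161.0/24
48 hosts -> /26 (62 usable): 192.168.162.0/26
31 hosts -> /26 (62 usable): 192.168.162.64/26
Allocation: 192.168.160.0/24 (191 hosts, 254 usable); 192.168.161.0/24 (141 hosts, 254 usable); 192.168.162.0/26 (48 hosts, 62 usable); 192.168.162.64/26 (31 hosts, 62 usable)


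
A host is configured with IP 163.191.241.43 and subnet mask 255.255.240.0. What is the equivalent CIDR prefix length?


Binary: 11111111.11111111.11110000.00000000
Count leading 1s
Prefix: /20


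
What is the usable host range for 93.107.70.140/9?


Network: 93.0.0.0
Broadcast: 93.127.255.255
First usable = network + 1
Last usable = broadcast - 1
Range: 93.0.0.1 to 93.127.255.254


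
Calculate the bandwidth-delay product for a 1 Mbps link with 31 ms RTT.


BDP = bandwidth * RTT
= 1 Mbps * 31 ms
= 1 * 1e6 * 31 / 1000 bits
= 31000 bits
= 3875 bytes
= 3.7842 KB
BDP = 31000 bits (3875 bytes)


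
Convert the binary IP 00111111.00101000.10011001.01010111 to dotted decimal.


00111111 = 63
00101000 = 40
10011001 = 153
01010111 = 87
IP: 63.40.153.87


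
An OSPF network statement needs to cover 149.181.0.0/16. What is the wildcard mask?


Subnet mask: 255.255.0.0
Wildcard = 255.255.255.255 - subnet mask
255 - 255 = 0
255 - 255 = 0
255 - 0 = 255
255 - 0 = 255
Wildcard: 0.0.255.255


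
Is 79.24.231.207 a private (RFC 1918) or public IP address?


RFC 1918 private ranges:
  10.0.0.0/8 (10.0.0.0 - 10.255.255.255)
  172.16.0.0/12 (172.16.0.0 - 172.31.255.255)
  192.168.0.0/16 (192.168.0.0 - 192.168.255.255)
Public (not in any RFC 1918 range)


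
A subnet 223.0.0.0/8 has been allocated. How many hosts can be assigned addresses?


Host bits = 32 - 8 = 24
Total addresses = 2^24 = 16777216
Usable = total - 2 (network and broadcast)
Usable hosts: 16777214


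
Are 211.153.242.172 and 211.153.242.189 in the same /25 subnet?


Mask: 255.255.255.128
211.153.242.172 AND mask = 211.153.242.128
211.153.242.189 AND mask = 211.153.242.128
Yes, same subnet (211.153.242.128)


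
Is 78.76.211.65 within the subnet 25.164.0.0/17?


Subnet network: 25.164.0.0
Test IP AND mask: 78.76.128.0
No, 78.76.211.65 is not in 25.164.0.0/17


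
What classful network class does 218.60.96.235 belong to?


First octet: 218
Binary: 11011010
110xxxxx -> Class C (192-223)
Class C, default mask 255.255.255.0 (/24)


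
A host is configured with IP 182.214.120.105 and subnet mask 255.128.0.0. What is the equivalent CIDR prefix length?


Binary: 11111111.10000000.00000000.00000000
Count leading 1s
Prefix: /9


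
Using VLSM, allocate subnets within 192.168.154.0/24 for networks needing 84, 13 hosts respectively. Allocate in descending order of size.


84 hosts -> /25 (126 usable): 192.168.154.0/25
13 hosts -> /28 (14 usable): 192.168.154.128/28
Allocation: 192.168.154.0/25 (84 hosts, 126 usable); 192.168.154.128/28 (13 hosts, 14 usable)


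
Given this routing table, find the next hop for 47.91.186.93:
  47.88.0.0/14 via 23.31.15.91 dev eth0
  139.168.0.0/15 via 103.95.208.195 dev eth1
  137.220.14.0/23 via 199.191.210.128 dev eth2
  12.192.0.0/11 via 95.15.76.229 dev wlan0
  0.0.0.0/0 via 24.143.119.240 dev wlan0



Longest prefix match for 47.91.186.93:
  /14 47.88.0.0: MATCH
  /15 139.168.0.0: no
  /23 137.220.14.0: no
  /11 12.192.0.0: no
  /0 0.0.0.0: MATCH
Selected: next-hop 23.31.15.91 via eth0 (matched /14)


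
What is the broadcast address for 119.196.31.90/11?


Network: 119.192.0.0/11
Host bits = 21
Set all host bits to 1:
Broadcast: 119.223.255.255


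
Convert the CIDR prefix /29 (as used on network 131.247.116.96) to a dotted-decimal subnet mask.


/29 means 29 network bits, 3 host bits
Binary: 11111111111111111111111111111000
Mask: 255.255.255.248


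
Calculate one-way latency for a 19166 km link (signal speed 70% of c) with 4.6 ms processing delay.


Speed = 0.7 * 3e5 km/s = 210000 km/s
Propagation delay = 19166 / 210000 = 0.0913 s = 91.2667 ms
Processing delay = 4.6 ms
Total one-way latency = 95.8667 ms


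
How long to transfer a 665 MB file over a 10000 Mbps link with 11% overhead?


Effective throughput = 10000 * (1 - 11/100) = 8900 Mbps
File size in Mb = 665 * 8 = 5320 Mb
Time = 5320 / 8900
Time = 0.5978 seconds


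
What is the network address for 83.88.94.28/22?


IP:   01010011.01011000.01011110.00011100
Mask: 11111111.11111111.11111100.00000000
AND operation:
Net:  01010011.01011000.01011100.00000000
Network: 83.88.92.0/22


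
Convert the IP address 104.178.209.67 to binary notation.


104 = 01101000
178 = 10110010
209 = 11010001
67 = 01000011
Binary: 01101000.10110010.11010001.01000011


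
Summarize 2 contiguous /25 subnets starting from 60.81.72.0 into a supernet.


Original prefix: /25
Number of subnets: 2 = 2^1
New prefix = 25 - 1 = 24
Supernet: 60.81.72.0/24


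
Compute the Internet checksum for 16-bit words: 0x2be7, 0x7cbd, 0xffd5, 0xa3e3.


Sum all words (with carry folding):
+ 0x2be7 = 0x2be7
+ 0x7cbd = 0xa8a4
+ 0xffd5 = 0xa87a
+ 0xa3e3 = 0x4c5e
One's complement: ~0x4c5e
Checksum = 0xb3a1


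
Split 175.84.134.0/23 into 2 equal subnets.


New prefix = 23 + 1 = 24
Each subnet has 256 addresses
  175.84.134.0/24
  175.84.135.0/24
Subnets: 175.84.134.0/24, 175.84.135.0/24


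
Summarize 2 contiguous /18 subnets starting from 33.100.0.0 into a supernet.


Original prefix: /18
Number of subnets: 2 = 2^1
New prefix = 18 - 1 = 17
Supernet: 33.100.0.0/17


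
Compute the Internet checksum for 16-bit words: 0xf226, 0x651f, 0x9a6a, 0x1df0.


Sum all words (with carry folding):
+ 0xf226 = 0xf226
+ 0x651f = 0x5746
+ 0x9a6a = 0xf1b0
+ 0x1df0 = 0x0fa1
One's complement: ~0x0fa1
Checksum = 0xf05e


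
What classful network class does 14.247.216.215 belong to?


First octet: 14
Binary: 00001110
0xxxxxxx -> Class A (1-126)
Class A, default mask 255.0.0.0 (/8)


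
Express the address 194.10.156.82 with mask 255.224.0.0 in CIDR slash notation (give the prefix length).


Binary: 11111111.11100000.00000000.00000000
Count leading 1s
Prefix: /11


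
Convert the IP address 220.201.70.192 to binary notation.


220 = 11011100
201 = 11001001
70 = 01000110
192 = 11000000
Binary: 11011100.11001001.01000110.11000000


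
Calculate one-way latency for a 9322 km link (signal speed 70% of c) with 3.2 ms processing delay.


Speed = 0.7 * 3e5 km/s = 210000 km/s
Propagation delay = 9322 / 210000 = 0.0444 s = 44.3905 ms
Processing delay = 3.2 ms
Total one-way latency = 47.5905 ms


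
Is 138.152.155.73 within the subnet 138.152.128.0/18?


Subnet network: 138.152.128.0
Test IP AND mask: 138.152.128.0
Yes, 138.152.155.73 is in 138.152.128.0/18


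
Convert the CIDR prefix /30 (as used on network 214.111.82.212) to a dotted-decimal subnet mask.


/30 means 30 network bits, 2 host bits
Binary: 11111111111111111111111111111100
Mask: 255.255.255.252


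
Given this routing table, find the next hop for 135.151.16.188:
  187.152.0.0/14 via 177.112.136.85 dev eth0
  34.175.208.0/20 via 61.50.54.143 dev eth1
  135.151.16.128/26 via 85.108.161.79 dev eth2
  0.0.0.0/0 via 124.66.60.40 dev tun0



Longest prefix match for 135.151.16.188:
  /14 187.152.0.0: no
  /20 34.175.208.0: no
  /26 135.151.16.128: MATCH
  /0 0.0.0.0: MATCH
Selected: next-hop 85.108.161.79 via eth2 (matched /26)


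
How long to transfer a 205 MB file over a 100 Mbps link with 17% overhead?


Effective throughput = 100 * (1 - 17/100) = 83 Mbps
File size in Mb = 205 * 8 = 1640 Mb
Time = 1640 / 83
Time = 19.759 seconds


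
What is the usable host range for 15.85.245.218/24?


Network: 15.85.245.0
Broadcast: 15.85.245.255
First usable = network + 1
Last usable = broadcast - 1
Range: 15.85.245.1 to 15.85.245.254


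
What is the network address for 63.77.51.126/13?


IP:   00111111.01001101.00110011.01111110
Mask: 11111111.11111000.00000000.00000000
AND operation:
Net:  00111111.01001000.00000000.00000000
Network: 63.72.0.0/13


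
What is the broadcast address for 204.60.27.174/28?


Network: 204.60.27.160/28
Host bits = 4
Set all host bits to 1:
Broadcast: 204.60.27.175


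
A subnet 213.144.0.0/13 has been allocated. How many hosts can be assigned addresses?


Host bits = 32 - 13 = 19
Total addresses = 2^19 = 524288
Usable = total - 2 (network and broadcast)
Usable hosts: 524286


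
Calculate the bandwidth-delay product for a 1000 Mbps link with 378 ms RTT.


BDP = bandwidth * RTT
= 1000 Mbps * 378 ms
= 1000 * 1e6 * 378 / 1000 bits
= 378000000 bits
= 47250000 bytes
= 46142.5781 KB
BDP = 378000000 bits (47250000 bytes)


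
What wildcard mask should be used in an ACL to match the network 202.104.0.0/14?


Subnet mask: 255.252.0.0
Wildcard = 255.255.255.255 - subnet mask
255 - 255 = 0
255 - 252 = 3
255 - 0 = 255
255 - 0 = 255
Wildcard: 0.3.255.255


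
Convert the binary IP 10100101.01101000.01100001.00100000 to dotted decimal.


10100101 = 165
01101000 = 104
01100001 = 97
00100000 = 32
IP: 165.104.97.32


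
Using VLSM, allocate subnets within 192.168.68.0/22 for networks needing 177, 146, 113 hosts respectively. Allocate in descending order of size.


177 hosts -> /24 (254 usable): 192.168.68.0/24
146 hosts -> /24 (254 usable): 192.168.69.0/24
113 hosts -> /25 (126 usable): 192.168.70.0/25
Allocation: 192.168.68.0/24 (177 hosts, 254 usable); 192.168.69.0/24 (146 hosts, 254 usable); 192.168.70.0/25 (113 hosts, 126 usable)


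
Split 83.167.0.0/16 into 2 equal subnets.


New prefix = 16 + 1 = 17
Each subnet has 32768 addresses
  83.167.0.0/17
  83.167.128.0/17
Subnets: 83.167.0.0/17, 83.167.128.0/17


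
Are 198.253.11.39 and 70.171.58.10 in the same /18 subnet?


Mask: 255.255.192.0
198.253.11.39 AND mask = 198.253.0.0
70.171.58.10 AND mask = 70.171.0.0
No, different subnets (198.253.0.0 vs 70.171.0.0)


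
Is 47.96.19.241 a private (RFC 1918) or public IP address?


RFC 1918 private ranges:
  10.0.0.0/8 (10.0.0.0 - 10.255.255.255)
  172.16.0.0/12 (172.16.0.0 - 172.31.255.255)
  192.168.0.0/16 (192.168.0.0 - 192.168.255.255)
Public (not in any RFC 1918 range)


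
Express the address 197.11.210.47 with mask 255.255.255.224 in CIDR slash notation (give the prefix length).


Binary: 11111111.11111111.11111111.11100000
Count leading 1s
Prefix: /27


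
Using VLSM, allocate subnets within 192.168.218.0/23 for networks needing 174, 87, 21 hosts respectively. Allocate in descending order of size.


174 hosts -> /24 (254 usable): 192.168.218.0/24
87 hosts -> /25 (126 usable): 192.168.219.0/25
21 hosts -> /27 (30 usable): 192.168.219.128/27
Allocation: 192.168.218.0/24 (174 hosts, 254 usable); 192.168.219.0/25 (87 hosts, 126 usable); 192.168.219.128/27 (21 hosts, 30 usable)


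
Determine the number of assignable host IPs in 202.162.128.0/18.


Host bits = 32 - 18 = 14
Total addresses = 2^14 = 16384
Usable = total - 2 (network and broadcast)
Usable hosts: 16382


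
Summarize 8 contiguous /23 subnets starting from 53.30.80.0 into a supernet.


Original prefix: /23
Number of subnets: 8 = 2^3
New prefix = 23 - 3 = 20
Supernet: 53.30.80.0/20


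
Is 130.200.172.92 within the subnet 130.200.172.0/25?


Subnet network: 130.200.172.0
Test IP AND mask: 130.200.172.0
Yes, 130.200.172.92 is in 130.200.172.0/25


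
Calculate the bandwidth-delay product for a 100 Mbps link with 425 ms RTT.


BDP = bandwidth * RTT
= 100 Mbps * 425 ms
= 100 * 1e6 * 425 / 1000 bits
= 42500000 bits
= 5312500 bytes
= 5187.9883 KB
BDP = 42500000 bits (5312500 bytes)


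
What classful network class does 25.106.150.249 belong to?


First octet: 25
Binary: 00011001
0xxxxxxx -> Class A (1-126)
Class A, default mask 255.0.0.0 (/8)


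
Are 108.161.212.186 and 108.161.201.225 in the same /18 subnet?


Mask: 255.255.192.0
108.161.212.186 AND mask = 108.161.192.0
108.161.201.225 AND mask = 108.161.192.0
Yes, same subnet (108.161.192.0)


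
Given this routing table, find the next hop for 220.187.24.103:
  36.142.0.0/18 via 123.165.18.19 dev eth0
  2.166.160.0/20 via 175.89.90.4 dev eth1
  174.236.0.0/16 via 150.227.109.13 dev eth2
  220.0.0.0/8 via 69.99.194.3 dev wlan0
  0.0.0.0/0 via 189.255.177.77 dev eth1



Longest prefix match for 220.187.24.103:
  /18 36.142.0.0: no
  /20 2.166.160.0: no
  /16 174.236.0.0: no
  /8 220.0.0.0: MATCH
  /0 0.0.0.0: MATCH
Selected: next-hop 69.99.194.3 via wlan0 (matched /8)


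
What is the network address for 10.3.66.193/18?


IP:   00001010.00000011.01000010.11000001
Mask: 11111111.11111111.11000000.00000000
AND operation:
Net:  00001010.00000011.01000000.00000000
Network: 10.3.64.0/18


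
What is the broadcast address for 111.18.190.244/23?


Network: 111.18.190.0/23
Host bits = 9
Set all host bits to 1:
Broadcast: 111.18.191.255


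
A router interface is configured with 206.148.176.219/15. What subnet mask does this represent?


/15 means 15 network bits, 17 host bits
Binary: 11111111111111100000000000000000
Mask: 255.254.0.0


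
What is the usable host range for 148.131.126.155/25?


Network: 148.131.126.128
Broadcast: 148.131.126.255
First usable = network + 1
Last usable = broadcast - 1
Range: 148.131.126.129 to 148.131.126.254


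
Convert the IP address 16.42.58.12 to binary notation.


16 = 00010000
42 = 00101010
58 = 00111010
12 = 00001100
Binary: 00010000.00101010.00111010.00001100


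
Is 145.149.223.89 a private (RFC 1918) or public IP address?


RFC 1918 private ranges:
  10.0.0.0/8 (10.0.0.0 - 10.255.255.255)
  172.16.0.0/12 (172.16.0.0 - 172.31.255.255)
  192.168.0.0/16 (192.168.0.0 - 192.168.255.255)
Public (not in any RFC 1918 range)


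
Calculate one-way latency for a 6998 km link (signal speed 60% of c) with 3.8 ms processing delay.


Speed = 0.6 * 3e5 km/s = 180000 km/s
Propagation delay = 6998 / 180000 = 0.0389 s = 38.8778 ms
Processing delay = 3.8 ms
Total one-way latency = 42.6778 ms


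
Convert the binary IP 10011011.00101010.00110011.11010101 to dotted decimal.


10011011 = 155
00101010 = 42
00110011 = 51
11010101 = 213
IP: 155.42.51.213


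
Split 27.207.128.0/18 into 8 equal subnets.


New prefix = 18 + 3 = 21
Each subnet has 2048 addresses
  27.207.128.0/21
  27.207.136.0/21
  27.207.144.0/21
  27.207.152.0/21
  27.207.160.0/21
  27.207.168.0/21
  27.207.176.0/21
  27.207.184.0/21
Subnets: 27.207.128.0/21, 27.207.136.0/21, 27.207.144.0/21, 27.207.152.0/21, 27.207.160.0/21, 27.207.168.0/21, 27.207.176.0/21, 27.207.184.0/21


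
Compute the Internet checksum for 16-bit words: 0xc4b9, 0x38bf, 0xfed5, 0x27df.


Sum all words (with carry folding):
+ 0xc4b9 = 0xc4b9
+ 0x38bf = 0xfd78
+ 0xfed5 = 0xfc4e
+ 0x27df = 0x242e
One's complement: ~0x242e
Checksum = 0xdbd1


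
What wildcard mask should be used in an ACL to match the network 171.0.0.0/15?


Subnet mask: 255.254.0.0
Wildcard = 255.255.255.255 - subnet mask
255 - 255 = 0
255 - 254 = 1
255 - 0 = 255
255 - 0 = 255
Wildcard: 0.1.255.255


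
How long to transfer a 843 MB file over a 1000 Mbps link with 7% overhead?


Effective throughput = 1000 * (1 - 7/100) = 930.0 Mbps
File size in Mb = 843 * 8 = 6744 Mb
Time = 6744 / 930.0
Time = 7.2516 seconds


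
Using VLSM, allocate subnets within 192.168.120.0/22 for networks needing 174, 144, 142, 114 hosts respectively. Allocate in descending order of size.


174 hosts -> /24 (254 usable): 192.168.120.0/24
144 hosts -> /24 (254 usable): 192.168.121.0/24
142 hosts -> /24 (254 usable): 192.168.122.0/24
114 hosts -> /25 (126 usable): 192.168.123.0/25
Allocation: 192.168.120.0/24 (174 hosts, 254 usable); 192.168.121.0/24 (144 hosts, 254 usable); 192.168.122.0/24 (142 hosts, 254 usable); 192.168.123.0/25 (114 hosts, 126 usable)


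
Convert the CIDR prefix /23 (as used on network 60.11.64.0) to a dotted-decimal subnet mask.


/23 means 23 network bits, 9 host bits
Binary: 11111111111111111111111000000000
Mask: 255.255.254.0


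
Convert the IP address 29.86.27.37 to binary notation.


29 = 00011101
86 = 01010110
27 = 00011011
37 = 00100101
Binary: 00011101.01010110.00011011.00100101


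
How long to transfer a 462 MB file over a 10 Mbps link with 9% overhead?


Effective throughput = 10 * (1 - 9/100) = 9.1 Mbps
File size in Mb = 462 * 8 = 3696 Mb
Time = 3696 / 9.1
Time = 406.1538 seconds


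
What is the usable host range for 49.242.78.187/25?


Network: 49.242.78.128
Broadcast: 49.242.78.255
First usable = network + 1
Last usable = broadcast - 1
Range: 49.242.78.129 to 49.242.78.254


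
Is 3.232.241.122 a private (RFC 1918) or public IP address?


RFC 1918 private ranges:
  10.0.0.0/8 (10.0.0.0 - 10.255.255.255)
  172.16.0.0/12 (172.16.0.0 - 172.31.255.255)
  192.168.0.0/16 (192.168.0.0 - 192.168.255.255)
Public (not in any RFC 1918 range)


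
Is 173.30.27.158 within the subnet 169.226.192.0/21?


Subnet network: 169.226.192.0
Test IP AND mask: 173.30.24.0
No, 173.30.27.158 is not in 169.226.192.0/21


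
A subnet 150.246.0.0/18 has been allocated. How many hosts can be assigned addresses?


Host bits = 32 - 18 = 14
Total addresses = 2^14 = 16384
Usable = total - 2 (network and broadcast)
Usable hosts: 16382


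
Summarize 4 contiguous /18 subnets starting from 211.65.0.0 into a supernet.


Original prefix: /18
Number of subnets: 4 = 2^2
New prefix = 18 - 2 = 16
Supernet: 211.65.0.0/16


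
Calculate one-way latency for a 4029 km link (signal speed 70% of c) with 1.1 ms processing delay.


Speed = 0.7 * 3e5 km/s = 210000 km/s
Propagation delay = 4029 / 210000 = 0.0192 s = 19.1857 ms
Processing delay = 1.1 ms
Total one-way latency = 20.2857 ms


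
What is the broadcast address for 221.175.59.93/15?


Network: 221.174.0.0/15
Host bits = 17
Set all host bits to 1:
Broadcast: 221.175.255.255


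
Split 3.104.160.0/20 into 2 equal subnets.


New prefix = 20 + 1 = 21
Each subnet has 2048 addresses
  3.104.160.0/21
  3.104.168.0/21
Subnets: 3.104.160.0/21, 3.104.168.0/21


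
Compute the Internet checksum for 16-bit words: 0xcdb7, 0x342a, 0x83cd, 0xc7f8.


Sum all words (with carry folding):
+ 0xcdb7 = 0xcdb7
+ 0x342a = 0x01e2
+ 0x83cd = 0x85af
+ 0xc7f8 = 0x4da8
One's complement: ~0x4da8
Checksum = 0xb257


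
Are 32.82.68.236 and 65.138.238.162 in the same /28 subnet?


Mask: 255.255.255.240
32.82.68.236 AND mask = 32.82.68.224
65.138.238.162 AND mask = 65.138.238.160
No, different subnets (32.82.68.224 vs 65.138.238.160)


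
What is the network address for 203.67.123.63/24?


IP:   11001011.01000011.01111011.00111111
Mask: 11111111.11111111.11111111.00000000
AND operation:
Net:  11001011.01000011.01111011.00000000
Network: 203.67.123.0/24


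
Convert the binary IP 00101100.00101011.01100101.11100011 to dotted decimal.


00101100 = 44
00101011 = 43
01100101 = 101
11100011 = 227
IP: 44.43.101.227


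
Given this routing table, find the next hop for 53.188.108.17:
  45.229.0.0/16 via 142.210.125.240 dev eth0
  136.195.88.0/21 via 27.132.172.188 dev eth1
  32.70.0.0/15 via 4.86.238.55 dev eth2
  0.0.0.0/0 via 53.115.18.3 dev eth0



Longest prefix match for 53.188.108.17:
  /16 45.229.0.0: no
  /21 136.195.88.0: no
  /15 32.70.0.0: no
  /0 0.0.0.0: MATCH
Selected: next-hop 53.115.18.3 via eth0 (matched /0)


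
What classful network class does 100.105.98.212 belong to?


First octet: 100
Binary: 01100100
0xxxxxxx -> Class A (1-126)
Class A, default mask 255.0.0.0 (/8)


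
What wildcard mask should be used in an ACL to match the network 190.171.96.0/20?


Subnet mask: 255.255.240.0
Wildcard = 255.255.255.255 - subnet mask
255 - 255 = 0
255 - 255 = 0
255 - 240 = 15
255 - 0 = 255
Wildcard: 0.0.15.255


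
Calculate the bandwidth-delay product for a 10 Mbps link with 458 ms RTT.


BDP = bandwidth * RTT
= 10 Mbps * 458 ms
= 10 * 1e6 * 458 / 1000 bits
= 4580000 bits
= 572500 bytes
= 559.082 KB
BDP = 4580000 bits (572500 bytes)


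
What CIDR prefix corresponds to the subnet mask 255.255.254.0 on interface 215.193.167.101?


Binary: 11111111.11111111.11111110.00000000
Count leading 1s
Prefix: /23


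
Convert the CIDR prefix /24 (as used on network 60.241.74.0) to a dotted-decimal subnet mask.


/24 means 24 network bits, 8 host bits
Binary: 11111111111111111111111100000000
Mask: 255.255.255.0


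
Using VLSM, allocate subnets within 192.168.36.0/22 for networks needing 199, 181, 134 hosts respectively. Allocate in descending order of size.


199 hosts -> /24 (254 usable): 192.168.36.0/24
181 hosts -> /24 (254 usable): 192.168.37.0/24
134 hosts -> /24 (254 usable): 192.168.38.0/24
Allocation: 192.168.36.0/24 (199 hosts, 254 usable); 192.168.37.0/24 (181 hosts, 254 usable); 192.168.38.0/24 (134 hosts, 254 usable)


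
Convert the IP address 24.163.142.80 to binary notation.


24 = 00011000
163 = 10100011
142 = 10001110
80 = 01010000
Binary: 00011000.10100011.10001110.01010000


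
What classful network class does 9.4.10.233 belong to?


First octet: 9
Binary: 00001001
0xxxxxxx -> Class A (1-126)
Class A, default mask 255.0.0.0 (/8)


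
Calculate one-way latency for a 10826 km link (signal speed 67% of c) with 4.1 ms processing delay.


Speed = 0.67 * 3e5 km/s = 201000 km/s
Propagation delay = 10826 / 201000 = 0.0539 s = 53.8607 ms
Processing delay = 4.1 ms
Total one-way latency = 57.9607 ms


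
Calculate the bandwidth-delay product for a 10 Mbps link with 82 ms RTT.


BDP = bandwidth * RTT
= 10 Mbps * 82 ms
= 10 * 1e6 * 82 / 1000 bits
= 820000 bits
= 102500 bytes
= 100.0977 KB
BDP = 820000 bits (102500 bytes)


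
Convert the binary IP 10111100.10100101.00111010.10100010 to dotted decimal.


10111100 = 188
10100101 = 165
00111010 = 58
10100010 = 162
IP: 188.165.58.162


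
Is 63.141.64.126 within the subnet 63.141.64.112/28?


Subnet network: 63.141.64.112
Test IP AND mask: 63.141.64.112
Yes, 63.141.64.126 is in 63.141.64.112/28


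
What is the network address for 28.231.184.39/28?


IP:   00011100.11100111.10111000.00100111
Mask: 11111111.11111111.11111111.11110000
AND operation:
Net:  00011100.11100111.10111000.00100000
Network: 28.231.184.32/28


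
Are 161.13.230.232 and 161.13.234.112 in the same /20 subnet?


Mask: 255.255.240.0
161.13.230.232 AND mask = 161.13.224.0
161.13.234.112 AND mask = 161.13.224.0
Yes, same subnet (161.13.224.0)


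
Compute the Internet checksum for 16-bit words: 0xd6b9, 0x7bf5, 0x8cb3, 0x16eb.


Sum all words (with carry folding):
+ 0xd6b9 = 0xd6b9
+ 0x7bf5 = 0x52af
+ 0x8cb3 = 0xdf62
+ 0x16eb = 0xf64d
One's complement: ~0xf64d
Checksum = 0x09b2


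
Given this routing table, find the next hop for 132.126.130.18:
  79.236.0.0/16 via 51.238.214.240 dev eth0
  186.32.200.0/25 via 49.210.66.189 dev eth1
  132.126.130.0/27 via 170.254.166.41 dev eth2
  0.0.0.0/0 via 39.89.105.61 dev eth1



Longest prefix match for 132.126.130.18:
  /16 79.236.0.0: no
  /25 186.32.200.0: no
  /27 132.126.130.0: MATCH
  /0 0.0.0.0: MATCH
Selected: next-hop 170.254.166.41 via eth2 (matched /27)


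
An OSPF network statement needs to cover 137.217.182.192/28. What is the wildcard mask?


Subnet mask: 255.255.255.240
Wildcard = 255.255.255.255 - subnet mask
255 - 255 = 0
255 - 255 = 0
255 - 255 = 0
255 - 240 = 15
Wildcard: 0.0.0.15


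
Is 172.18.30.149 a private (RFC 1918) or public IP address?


RFC 1918 private ranges:
  10.0.0.0/8 (10.0.0.0 - 10.255.255.255)
  172.16.0.0/12 (172.16.0.0 - 172.31.255.255)
  192.168.0.0/16 (192.168.0.0 - 192.168.255.255)
Private (in 172.16.0.0/12)


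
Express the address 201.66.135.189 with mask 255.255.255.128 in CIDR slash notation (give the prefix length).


Binary: 11111111.11111111.11111111.10000000
Count leading 1s
Prefix: /25


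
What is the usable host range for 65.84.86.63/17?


Network: 65.84.0.0
Broadcast: 65.84.127.255
First usable = network + 1
Last usable = broadcast - 1
Range: 65.84.0.1 to 65.84.127.254


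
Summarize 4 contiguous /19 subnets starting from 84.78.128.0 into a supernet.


Original prefix: /19
Number of subnets: 4 = 2^2
New prefix = 19 - 2 = 17
Supernet: 84.78.128.0/17


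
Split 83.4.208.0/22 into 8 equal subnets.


New prefix = 22 + 3 = 25
Each subnet has 128 addresses
  83.4.208.0/25
  83.4.208.128/25
  83.4.209.0/25
  83.4.209.128/25
  83.4.210.0/25
  83.4.210.128/25
  83.4.211.0/25
  83.4.211.128/25
Subnets: 83.4.208.0/25, 83.4.208.128/25, 83.4.209.0/25, 83.4.209.128/25, 83.4.210.0/25, 83.4.210.128/25, 83.4.211.0/25, 83.4.211.128/25


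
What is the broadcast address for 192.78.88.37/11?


Network: 192.64.0.0/11
Host bits = 21
Set all host bits to 1:
Broadcast: 192.95.255.255


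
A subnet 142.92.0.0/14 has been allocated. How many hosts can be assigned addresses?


Host bits = 32 - 14 = 18
Total addresses = 2^18 = 262144
Usable = total - 2 (network and broadcast)
Usable hosts: 262142


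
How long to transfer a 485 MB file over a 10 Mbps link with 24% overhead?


Effective throughput = 10 * (1 - 24/100) = 7.6 Mbps
File size in Mb = 485 * 8 = 3880 Mb
Time = 3880 / 7.6
Time = 510.5263 seconds


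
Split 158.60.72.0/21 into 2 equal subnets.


New prefix = 21 + 1 = 22
Each subnet has 1024 addresses
  158.60.72.0/22
  158.60.76.0/22
Subnets: 158.60.72.0/22, 158.60.76.0/22


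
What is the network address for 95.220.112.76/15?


IP:   01011111.11011100.01110000.01001100
Mask: 11111111.11111110.00000000.00000000
AND operation:
Net:  01011111.11011100.00000000.00000000
Network: 95.220.0.0/15


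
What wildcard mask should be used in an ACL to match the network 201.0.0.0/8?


Subnet mask: 255.0.0.0
Wildcard = 255.255.255.255 - subnet mask
255 - 255 = 0
255 - 0 = 255
255 - 0 = 255
255 - 0 = 255
Wildcard: 0.255.255.255


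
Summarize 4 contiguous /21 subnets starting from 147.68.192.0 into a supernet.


Original prefix: /21
Number of subnets: 4 = 2^2
New prefix = 21 - 2 = 19
Supernet: 147.68.192.0/19


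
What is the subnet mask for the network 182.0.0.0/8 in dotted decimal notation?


/8 means 8 network bits, 24 host bits
Binary: 11111111000000000000000000000000
Mask: 255.0.0.0


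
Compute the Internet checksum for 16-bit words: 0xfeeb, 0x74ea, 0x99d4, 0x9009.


Sum all words (with carry folding):
+ 0xfeeb = 0xfeeb
+ 0x74ea = 0x73d6
+ 0x99d4 = 0x0dab
+ 0x9009 = 0x9db4
One's complement: ~0x9db4
Checksum = 0x624b


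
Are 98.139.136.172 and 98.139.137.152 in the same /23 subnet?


Mask: 255.255.254.0
98.139.136.172 AND mask = 98.139.136.0
98.139.137.152 AND mask = 98.139.136.0
Yes, same subnet (98.139.136.0)


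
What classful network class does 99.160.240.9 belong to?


First octet: 99
Binary: 01100011
0xxxxxxx -> Class A (1-126)
Class A, default mask 255.0.0.0 (/8)


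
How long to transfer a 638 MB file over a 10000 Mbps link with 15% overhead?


Effective throughput = 10000 * (1 - 15/100) = 8500 Mbps
File size in Mb = 638 * 8 = 5104 Mb
Time = 5104 / 8500
Time = 0.6005 seconds


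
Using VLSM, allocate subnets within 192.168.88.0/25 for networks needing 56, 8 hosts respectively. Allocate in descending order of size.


56 hosts -> /26 (62 usable): 192.168.88.0/26
8 hosts -> /28 (14 usable): 192.168.88.64/28
Allocation: 192.168.88.0/26 (56 hosts, 62 usable); 192.168.88.64/28 (8 hosts, 14 usable)
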